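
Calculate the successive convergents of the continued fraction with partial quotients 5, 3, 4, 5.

5/1, 16/3, 69/13, 361/68

Using the convergent recurrence p_i = a_i*p_{i-1} + p_{i-2}, q_i = a_i*q_{i-1} + q_{i-2} with p_{-2}=0, p_{-1}=1, q_{-2}=1, q_{-1}=0:
  i=0: a_0=5, p_0 = 5*1 + 0 = 5, q_0 = 5*0 + 1 = 1.
  i=1: a_1=3, p_1 = 3*5 + 1 = 16, q_1 = 3*1 + 0 = 3.
  i=2: a_2=4, p_2 = 4*16 + 5 = 69, q_2 = 4*3 + 1 = 13.
  i=3: a_3=5, p_3 = 5*69 + 16 = 361, q_3 = 5*13 + 3 = 68.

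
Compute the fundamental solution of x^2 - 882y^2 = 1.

First expand sqrt(882) as a continued fraction. With x_i = (sqrt(882) + m_i)/d_i and (m_0, d_0) = (0, 1): a_0 = floor(sqrt(882)) = 29, since 29^2 = 841 <= 882 < 900 = 30^2.
Iterate m_{i+1} = d_i*a_i - m_i, d_{i+1} = (882 - m_{i+1}^2)/d_i, a_{i+1} = floor((a_0 + m_{i+1})/d_{i+1}):
  m_1 = 1*29 - 0 = 29, d_1 = (882 - 29^2)/1 = 41/1 = 41, a_1 = floor((29 + 29)/41) = 1.
  m_2 = 41*1 - 29 = 12, d_2 = (882 - 12^2)/41 = 738/41 = 18, a_2 = floor((29 + 12)/18) = 2.
  m_3 = 18*2 - 12 = 24, d_3 = (882 - 24^2)/18 = 306/18 = 17, a_3 = floor((29 + 24)/17) = 3.
  m_4 = 17*3 - 24 = 27, d_4 = (882 - 27^2)/17 = 153/17 = 9, a_4 = floor((29 + 27)/9) = 6.
  m_5 = 9*6 - 27 = 27, d_5 = (882 - 27^2)/9 = 153/9 = 17, a_5 = floor((29 + 27)/17) = 3.
  m_6 = 17*3 - 27 = 24, d_6 = (882 - 24^2)/17 = 306/17 = 18, a_6 = floor((29 + 24)/18) = 2.
  m_7 = 18*2 - 24 = 12, d_7 = (882 - 12^2)/18 = 738/18 = 41, a_7 = floor((29 + 12)/41) = 1.
  m_8 = 41*1 - 12 = 29, d_8 = (882 - 29^2)/41 = 41/41 = 1, a_8 = floor((29 + 29)/1) = 58.
  m_9 = 1*58 - 29 = 29, d_9 = (882 - 29^2)/1 = 41/1 = 41: (m_9, d_9) = (m_1, d_1) = (29, 41), so from here the quotients repeat a_1, ..., a_8; the period length is 8.
So sqrt(882) = [29; (1, 2, 3, 6, 3, 2, 1, 58)] with period length k = 8.
k is even, so the fundamental solution of x^2 - 882y^2 = 1 is (p_{k-1}, q_{k-1}) = (p_7, q_7); compute convergents through index 7.
Convergents (p_i = a_i*p_{i-1} + p_{i-2}, q_i = a_i*q_{i-1} + q_{i-2} with p_{-2}=0, p_{-1}=1, q_{-2}=1, q_{-1}=0):
  i=0: a_0=29, p_0 = 29*1 + 0 = 29, q_0 = 29*0 + 1 = 1.
  i=1: a_1=1, p_1 = 1*29 + 1 = 30, q_1 = 1*1 + 0 = 1.
  i=2: a_2=2, p_2 = 2*30 + 29 = 89, q_2 = 2*1 + 1 = 3.
  i=3: a_3=3, p_3 = 3*89 + 30 = 297, q_3 = 3*3 + 1 = 10.
  i=4: a_4=6, p_4 = 6*297 + 89 = 1871, q_4 = 6*10 + 3 = 63.
  i=5: a_5=3, p_5 = 3*1871 + 297 = 5910, q_5 = 3*63 + 10 = 199.
  i=6: a_6=2, p_6 = 2*5910 + 1871 = 13691, q_6 = 2*199 + 63 = 461.
  i=7: a_7=1, p_7 = 1*13691 + 5910 = 19601, q_7 = 1*461 + 199 = 660.
Check: 19601^2 - 882*660^2 = 384199201 - 384199200 = 1, so (x, y) = (19601, 660) solves the equation, and by the theorem it is the least positive solution.

(x, y) = (19601, 660)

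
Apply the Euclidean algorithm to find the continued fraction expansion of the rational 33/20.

Run the Euclidean algorithm on 33 and 20; the successive quotients are the partial quotients a_0, a_1, ... (each step inverts the fractional part left over by the previous one):
  33 = 1*20 + 13, so a_0 = 1.
  20 = 1*13 + 7, so a_1 = 1.
  13 = 1*7 + 6, so a_2 = 1.
  7 = 1*6 + 1, so a_3 = 1.
  6 = 6*1 + 0, so a_4 = 6.
The remainder reaches 0 after 5 divisions, so the expansion has 5 partial quotients, read off in order.

[1; 1, 1, 1, 6]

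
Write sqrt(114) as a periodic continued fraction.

Write x_i = (sqrt(114) + m_i)/d_i with (m_0, d_0) = (0, 1). a_0 = floor(sqrt(114)) = 10, since 10^2 = 100 <= 114 < 121 = 11^2.
Iterate m_{i+1} = d_i*a_i - m_i, d_{i+1} = (114 - m_{i+1}^2)/d_i, a_{i+1} = floor((a_0 + m_{i+1})/d_{i+1}):
  m_1 = 1*10 - 0 = 10, d_1 = (114 - 10^2)/1 = 14/1 = 14, a_1 = floor((10 + 10)/14) = 1.
  m_2 = 14*1 - 10 = 4, d_2 = (114 - 4^2)/14 = 98/14 = 7, a_2 = floor((10 + 4)/7) = 2.
  m_3 = 7*2 - 4 = 10, d_3 = (114 - 10^2)/7 = 14/7 = 2, a_3 = floor((10 + 10)/2) = 10.
  m_4 = 2*10 - 10 = 10, d_4 = (114 - 10^2)/2 = 14/2 = 7, a_4 = floor((10 + 10)/7) = 2.
  m_5 = 7*2 - 10 = 4, d_5 = (114 - 4^2)/7 = 98/7 = 14, a_5 = floor((10 + 4)/14) = 1.
  m_6 = 14*1 - 4 = 10, d_6 = (114 - 10^2)/14 = 14/14 = 1, a_6 = floor((10 + 10)/1) = 20.
  m_7 = 1*20 - 10 = 10, d_7 = (114 - 10^2)/1 = 14/1 = 14: (m_7, d_7) = (m_1, d_1) = (10, 14), so from here the quotients repeat a_1, ..., a_6; the period length is 6.
Hence the expansion of sqrt(114) is a_0 = 10 followed by the repeating block 1, 2, 10, 2, 1, 20 (period 6).

[10; (1, 2, 10, 2, 1, 20)]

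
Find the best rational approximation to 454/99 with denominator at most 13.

Expand x = 454/99 as a continued fraction with the Euclidean algorithm:
  454 = 4*99 + 58, so a_0 = 4.
  99 = 1*58 + 41, so a_1 = 1.
  58 = 1*41 + 17, so a_2 = 1.
  41 = 2*17 + 7, so a_3 = 2.
  17 = 2*7 + 3, so a_4 = 2.
  7 = 2*3 + 1, so a_5 = 2.
  3 = 3*1 + 0, so a_6 = 3.
so x = [4; 1, 1, 2, 2, 2, 3].
Convergents (p_i = a_i*p_{i-1} + p_{i-2}, q_i = a_i*q_{i-1} + q_{i-2} with p_{-2}=0, p_{-1}=1, q_{-2}=1, q_{-1}=0), until the denominator exceeds 13:
  i=0: a_0=4, p_0 = 4*1 + 0 = 4, q_0 = 4*0 + 1 = 1.
  i=1: a_1=1, p_1 = 1*4 + 1 = 5, q_1 = 1*1 + 0 = 1.
  i=2: a_2=1, p_2 = 1*5 + 4 = 9, q_2 = 1*1 + 1 = 2.
  i=3: a_3=2, p_3 = 2*9 + 5 = 23, q_3 = 2*2 + 1 = 5.
  i=4: a_4=2, p_4 = 2*23 + 9 = 55, q_4 = 2*5 + 2 = 12.
  i=5: a_5=2, p_5 = 2*55 + 23 = 133, q_5 = 2*12 + 5 = 29.
q_5 = 29 > 13, so the last convergent with denominator <= 13 is p_4/q_4 = 55/12.
The closest fraction with denominator <= 13 is either p_4/q_4 or the intermediate fraction (k*p_4 + p_3)/(k*q_4 + q_3) with the largest k >= 1 whose denominator stays <= 13; these approach x as k grows, and every other convergent or intermediate fraction in range is farther away.
Largest k: floor((13 - q_3)/q_4) = floor((13 - 5)/12) = 0.
Since k = 0, no intermediate fraction beyond p_4/q_4 has denominator <= 13, so the convergent 55/12 is the closest (its error is |454*12 - 55*99|/(99*12) = 3/1188).

55/12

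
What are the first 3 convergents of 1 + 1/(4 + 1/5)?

Using the convergent recurrence p_i = a_i*p_{i-1} + p_{i-2}, q_i = a_i*q_{i-1} + q_{i-2} with p_{-2}=0, p_{-1}=1, q_{-2}=1, q_{-1}=0:
  i=0: a_0=1, p_0 = 1*1 + 0 = 1, q_0 = 1*0 + 1 = 1.
  i=1: a_1=4, p_1 = 4*1 + 1 = 5, q_1 = 4*1 + 0 = 4.
  i=2: a_2=5, p_2 = 5*5 + 1 = 26, q_2 = 5*4 + 1 = 21.

1/1, 5/4, 26/21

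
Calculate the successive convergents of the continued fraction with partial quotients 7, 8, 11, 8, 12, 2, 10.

Using the convergent recurrence p_i = a_i*p_{i-1} + p_{i-2}, q_i = a_i*q_{i-1} + q_{i-2} with p_{-2}=0, p_{-1}=1, q_{-2}=1, q_{-1}=0:
  i=0: a_0=7, p_0 = 7*1 + 0 = 7, q_0 = 7*0 + 1 = 1.
  i=1: a_1=8, p_1 = 8*7 + 1 = 57, q_1 = 8*1 + 0 = 8.
  i=2: a_2=11, p_2 = 11*57 + 7 = 634, q_2 = 11*8 + 1 = 89.
  i=3: a_3=8, p_3 = 8*634 + 57 = 5129, q_3 = 8*89 + 8 = 720.
  i=4: a_4=12, p_4 = 12*5129 + 634 = 62182, q_4 = 12*720 + 89 = 8729.
  i=5: a_5=2, p_5 = 2*62182 + 5129 = 129493, q_5 = 2*8729 + 720 = 18178.
  i=6: a_6=10, p_6 = 10*129493 + 62182 = 1357112, q_6 = 10*18178 + 8729 = 190509.

7/1, 57/8, 634/89, 5129/720, 62182/8729, 129493/18178, 1357112/190509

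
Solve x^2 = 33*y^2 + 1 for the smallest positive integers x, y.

First expand sqrt(33) as a continued fraction. With x_i = (sqrt(33) + m_i)/d_i and (m_0, d_0) = (0, 1): a_0 = floor(sqrt(33)) = 5, since 5^2 = 25 <= 33 < 36 = 6^2.
Iterate m_{i+1} = d_i*a_i - m_i, d_{i+1} = (33 - m_{i+1}^2)/d_i, a_{i+1} = floor((a_0 + m_{i+1})/d_{i+1}):
  m_1 = 1*5 - 0 = 5, d_1 = (33 - 5^2)/1 = 8/1 = 8, a_1 = floor((5 + 5)/8) = 1.
  m_2 = 8*1 - 5 = 3, d_2 = (33 - 3^2)/8 = 24/8 = 3, a_2 = floor((5 + 3)/3) = 2.
  m_3 = 3*2 - 3 = 3, d_3 = (33 - 3^2)/3 = 24/3 = 8, a_3 = floor((5 + 3)/8) = 1.
  m_4 = 8*1 - 3 = 5, d_4 = (33 - 5^2)/8 = 8/8 = 1, a_4 = floor((5 + 5)/1) = 10.
  m_5 = 1*10 - 5 = 5, d_5 = (33 - 5^2)/1 = 8/1 = 8: (m_5, d_5) = (m_1, d_1) = (5, 8), so from here the quotients repeat a_1, ..., a_4; the period length is 4.
So sqrt(33) = [5; (1, 2, 1, 10)] with period length k = 4.
k is even, so the fundamental solution of x^2 - 33y^2 = 1 is (p_{k-1}, q_{k-1}) = (p_3, q_3); compute convergents through index 3.
Convergents (p_i = a_i*p_{i-1} + p_{i-2}, q_i = a_i*q_{i-1} + q_{i-2} with p_{-2}=0, p_{-1}=1, q_{-2}=1, q_{-1}=0):
  i=0: a_0=5, p_0 = 5*1 + 0 = 5, q_0 = 5*0 + 1 = 1.
  i=1: a_1=1, p_1 = 1*5 + 1 = 6, q_1 = 1*1 + 0 = 1.
  i=2: a_2=2, p_2 = 2*6 + 5 = 17, q_2 = 2*1 + 1 = 3.
  i=3: a_3=1, p_3 = 1*17 + 6 = 23, q_3 = 1*3 + 1 = 4.
Check: 23^2 - 33*4^2 = 529 - 528 = 1, so (x, y) = (23, 4) solves the equation, and by the theorem it is the least positive solution.

(x, y) = (23, 4)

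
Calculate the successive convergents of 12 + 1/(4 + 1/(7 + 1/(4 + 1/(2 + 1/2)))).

12/1, 49/4, 355/29, 1469/120, 3293/269, 8055/658

Using the convergent recurrence p_i = a_i*p_{i-1} + p_{i-2}, q_i = a_i*q_{i-1} + q_{i-2} with p_{-2}=0, p_{-1}=1, q_{-2}=1, q_{-1}=0:
  i=0: a_0=12, p_0 = 12*1 + 0 = 12, q_0 = 12*0 + 1 = 1.
  i=1: a_1=4, p_1 = 4*12 + 1 = 49, q_1 = 4*1 + 0 = 4.
  i=2: a_2=7, p_2 = 7*49 + 12 = 355, q_2 = 7*4 + 1 = 29.
  i=3: a_3=4, p_3 = 4*355 + 49 = 1469, q_3 = 4*29 + 4 = 120.
  i=4: a_4=2, p_4 = 2*1469 + 355 = 3293, q_4 = 2*120 + 29 = 269.
  i=5: a_5=2, p_5 = 2*3293 + 1469 = 8055, q_5 = 2*269 + 120 = 658.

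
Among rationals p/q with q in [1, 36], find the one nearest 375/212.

23/13

Expand x = 375/212 as a continued fraction with the Euclidean algorithm:
  375 = 1*212 + 163, so a_0 = 1.
  212 = 1*163 + 49, so a_1 = 1.
  163 = 3*49 + 16, so a_2 = 3.
  49 = 3*16 + 1, so a_3 = 3.
  16 = 16*1 + 0, so a_4 = 16.
so x = [1; 1, 3, 3, 16].
Convergents (p_i = a_i*p_{i-1} + p_{i-2}, q_i = a_i*q_{i-1} + q_{i-2} with p_{-2}=0, p_{-1}=1, q_{-2}=1, q_{-1}=0), until the denominator exceeds 36:
  i=0: a_0=1, p_0 = 1*1 + 0 = 1, q_0 = 1*0 + 1 = 1.
  i=1: a_1=1, p_1 = 1*1 + 1 = 2, q_1 = 1*1 + 0 = 1.
  i=2: a_2=3, p_2 = 3*2 + 1 = 7, q_2 = 3*1 + 1 = 4.
  i=3: a_3=3, p_3 = 3*7 + 2 = 23, q_3 = 3*4 + 1 = 13.
  i=4: a_4=16, p_4 = 16*23 + 7 = 375, q_4 = 16*13 + 4 = 212.
q_4 = 212 > 36, so the last convergent with denominator <= 36 is p_3/q_3 = 23/13.
The closest fraction with denominator <= 36 is either p_3/q_3 or the intermediate fraction (k*p_3 + p_2)/(k*q_3 + q_2) with the largest k >= 1 whose denominator stays <= 36; these approach x as k grows, and every other convergent or intermediate fraction in range is farther away.
Largest k: floor((36 - q_2)/q_3) = floor((36 - 4)/13) = 2.
That gives (2*23 + 7)/(2*13 + 4) = 53/30.
Compare the errors: |x - 23/13| = |375*13 - 23*212|/(212*13) = 1/2756, and |x - 53/30| = |375*30 - 53*212|/(212*30) = 14/6360.
Cross-multiplying, 1*6360 = 6360 < 38584 = 14*2756, so 1/2756 is smaller: the convergent 23/13 is closer to x than 53/30.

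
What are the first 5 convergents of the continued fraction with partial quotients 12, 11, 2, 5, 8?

Using the convergent recurrence p_i = a_i*p_{i-1} + p_{i-2}, q_i = a_i*q_{i-1} + q_{i-2} with p_{-2}=0, p_{-1}=1, q_{-2}=1, q_{-1}=0:
  i=0: a_0=12, p_0 = 12*1 + 0 = 12, q_0 = 12*0 + 1 = 1.
  i=1: a_1=11, p_1 = 11*12 + 1 = 133, q_1 = 11*1 + 0 = 11.
  i=2: a_2=2, p_2 = 2*133 + 12 = 278, q_2 = 2*11 + 1 = 23.
  i=3: a_3=5, p_3 = 5*278 + 133 = 1523, q_3 = 5*23 + 11 = 126.
  i=4: a_4=8, p_4 = 8*1523 + 278 = 12462, q_4 = 8*126 + 23 = 1031.

12/1, 133/11, 278/23, 1523/126, 12462/1031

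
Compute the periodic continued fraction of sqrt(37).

Write x_i = (sqrt(37) + m_i)/d_i with (m_0, d_0) = (0, 1). a_0 = floor(sqrt(37)) = 6, since 6^2 = 36 <= 37 < 49 = 7^2.
Iterate m_{i+1} = d_i*a_i - m_i, d_{i+1} = (37 - m_{i+1}^2)/d_i, a_{i+1} = floor((a_0 + m_{i+1})/d_{i+1}):
  m_1 = 1*6 - 0 = 6, d_1 = (37 - 6^2)/1 = 1/1 = 1, a_1 = floor((6 + 6)/1) = 12.
  m_2 = 1*12 - 6 = 6, d_2 = (37 - 6^2)/1 = 1/1 = 1: (m_2, d_2) = (m_1, d_1) = (6, 1), so from here the quotient a_1 repeats; the period length is 1.
Hence the expansion of sqrt(37) is a_0 = 6 followed by the repeating block 12 (period 1).

[6; (12)]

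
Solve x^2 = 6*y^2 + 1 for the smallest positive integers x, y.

(x, y) = (5, 2)

First expand sqrt(6) as a continued fraction. With x_i = (sqrt(6) + m_i)/d_i and (m_0, d_0) = (0, 1): a_0 = floor(sqrt(6)) = 2, since 2^2 = 4 <= 6 < 9 = 3^2.
Iterate m_{i+1} = d_i*a_i - m_i, d_{i+1} = (6 - m_{i+1}^2)/d_i, a_{i+1} = floor((a_0 + m_{i+1})/d_{i+1}):
  m_1 = 1*2 - 0 = 2, d_1 = (6 - 2^2)/1 = 2/1 = 2, a_1 = floor((2 + 2)/2) = 2.
  m_2 = 2*2 - 2 = 2, d_2 = (6 - 2^2)/2 = 2/2 = 1, a_2 = floor((2 + 2)/1) = 4.
  m_3 = 1*4 - 2 = 2, d_3 = (6 - 2^2)/1 = 2/1 = 2: (m_3, d_3) = (m_1, d_1) = (2, 2), so from here the quotients repeat a_1, a_2; the period length is 2.
So sqrt(6) = [2; (2, 4)] with period length k = 2.
k is even, so the fundamental solution of x^2 - 6y^2 = 1 is (p_{k-1}, q_{k-1}) = (p_1, q_1); compute convergents through index 1.
Convergents (p_i = a_i*p_{i-1} + p_{i-2}, q_i = a_i*q_{i-1} + q_{i-2} with p_{-2}=0, p_{-1}=1, q_{-2}=1, q_{-1}=0):
  i=0: a_0=2, p_0 = 2*1 + 0 = 2, q_0 = 2*0 + 1 = 1.
  i=1: a_1=2, p_1 = 2*2 + 1 = 5, q_1 = 2*1 + 0 = 2.
Check: 5^2 - 6*2^2 = 25 - 24 = 1, so (x, y) = (5, 2) solves the equation, and by the theorem it is the least positive solution.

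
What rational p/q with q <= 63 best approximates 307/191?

45/28

Expand x = 307/191 as a continued fraction with the Euclidean algorithm:
  307 = 1*191 + 116, so a_0 = 1.
  191 = 1*116 + 75, so a_1 = 1.
  116 = 1*75 + 41, so a_2 = 1.
  75 = 1*41 + 34, so a_3 = 1.
  41 = 1*34 + 7, so a_4 = 1.
  34 = 4*7 + 6, so a_5 = 4.
  7 = 1*6 + 1, so a_6 = 1.
  6 = 6*1 + 0, so a_7 = 6.
so x = [1; 1, 1, 1, 1, 4, 1, 6].
Convergents (p_i = a_i*p_{i-1} + p_{i-2}, q_i = a_i*q_{i-1} + q_{i-2} with p_{-2}=0, p_{-1}=1, q_{-2}=1, q_{-1}=0), until the denominator exceeds 63:
  i=0: a_0=1, p_0 = 1*1 + 0 = 1, q_0 = 1*0 + 1 = 1.
  i=1: a_1=1, p_1 = 1*1 + 1 = 2, q_1 = 1*1 + 0 = 1.
  i=2: a_2=1, p_2 = 1*2 + 1 = 3, q_2 = 1*1 + 1 = 2.
  i=3: a_3=1, p_3 = 1*3 + 2 = 5, q_3 = 1*2 + 1 = 3.
  i=4: a_4=1, p_4 = 1*5 + 3 = 8, q_4 = 1*3 + 2 = 5.
  i=5: a_5=4, p_5 = 4*8 + 5 = 37, q_5 = 4*5 + 3 = 23.
  i=6: a_6=1, p_6 = 1*37 + 8 = 45, q_6 = 1*23 + 5 = 28.
  i=7: a_7=6, p_7 = 6*45 + 37 = 307, q_7 = 6*28 + 23 = 191.
q_7 = 191 > 63, so the last convergent with denominator <= 63 is p_6/q_6 = 45/28.
The closest fraction with denominator <= 63 is either p_6/q_6 or the intermediate fraction (k*p_6 + p_5)/(k*q_6 + q_5) with the largest k >= 1 whose denominator stays <= 63; these approach x as k grows, and every other convergent or intermediate fraction in range is farther away.
Largest k: floor((63 - q_5)/q_6) = floor((63 - 23)/28) = 1.
That gives (1*45 + 37)/(1*28 + 23) = 82/51.
Compare the errors: |x - 45/28| = |307*28 - 45*191|/(191*28) = 1/5348, and |x - 82/51| = |307*51 - 82*191|/(191*51) = 5/9741.
Cross-multiplying, 1*9741 = 9741 < 26740 = 5*5348, so 1/5348 is smaller: the convergent 45/28 is closer to x than 82/51.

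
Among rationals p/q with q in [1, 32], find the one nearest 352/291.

23/19

Expand x = 352/291 as a continued fraction with the Euclidean algorithm:
  352 = 1*291 + 61, so a_0 = 1.
  291 = 4*61 + 47, so a_1 = 4.
  61 = 1*47 + 14, so a_2 = 1.
  47 = 3*14 + 5, so a_3 = 3.
  14 = 2*5 + 4, so a_4 = 2.
  5 = 1*4 + 1, so a_5 = 1.
  4 = 4*1 + 0, so a_6 = 4.
so x = [1; 4, 1, 3, 2, 1, 4].
Convergents (p_i = a_i*p_{i-1} + p_{i-2}, q_i = a_i*q_{i-1} + q_{i-2} with p_{-2}=0, p_{-1}=1, q_{-2}=1, q_{-1}=0), until the denominator exceeds 32:
  i=0: a_0=1, p_0 = 1*1 + 0 = 1, q_0 = 1*0 + 1 = 1.
  i=1: a_1=4, p_1 = 4*1 + 1 = 5, q_1 = 4*1 + 0 = 4.
  i=2: a_2=1, p_2 = 1*5 + 1 = 6, q_2 = 1*4 + 1 = 5.
  i=3: a_3=3, p_3 = 3*6 + 5 = 23, q_3 = 3*5 + 4 = 19.
  i=4: a_4=2, p_4 = 2*23 + 6 = 52, q_4 = 2*19 + 5 = 43.
q_4 = 43 > 32, so the last convergent with denominator <= 32 is p_3/q_3 = 23/19.
The closest fraction with denominator <= 32 is either p_3/q_3 or the intermediate fraction (k*p_3 + p_2)/(k*q_3 + q_2) with the largest k >= 1 whose denominator stays <= 32; these approach x as k grows, and every other convergent or intermediate fraction in range is farther away.
Largest k: floor((32 - q_2)/q_3) = floor((32 - 5)/19) = 1.
That gives (1*23 + 6)/(1*19 + 5) = 29/24.
Compare the errors: |x - 23/19| = |352*19 - 23*291|/(291*19) = 5/5529, and |x - 29/24| = |352*24 - 29*291|/(291*24) = 9/6984.
Cross-multiplying, 5*6984 = 34920 < 49761 = 9*5529, so 5/5529 is smaller: the convergent 23/19 is closer to x than 29/24.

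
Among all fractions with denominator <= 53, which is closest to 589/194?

Expand x = 589/194 as a continued fraction with the Euclidean algorithm:
  589 = 3*194 + 7, so a_0 = 3.
  194 = 27*7 + 5, so a_1 = 27.
  7 = 1*5 + 2, so a_2 = 1.
  5 = 2*2 + 1, so a_3 = 2.
  2 = 2*1 + 0, so a_4 = 2.
so x = [3; 27, 1, 2, 2].
Convergents (p_i = a_i*p_{i-1} + p_{i-2}, q_i = a_i*q_{i-1} + q_{i-2} with p_{-2}=0, p_{-1}=1, q_{-2}=1, q_{-1}=0), until the denominator exceeds 53:
  i=0: a_0=3, p_0 = 3*1 + 0 = 3, q_0 = 3*0 + 1 = 1.
  i=1: a_1=27, p_1 = 27*3 + 1 = 82, q_1 = 27*1 + 0 = 27.
  i=2: a_2=1, p_2 = 1*82 + 3 = 85, q_2 = 1*27 + 1 = 28.
  i=3: a_3=2, p_3 = 2*85 + 82 = 252, q_3 = 2*28 + 27 = 83.
q_3 = 83 > 53, so the last convergent with denominator <= 53 is p_2/q_2 = 85/28.
The closest fraction with denominator <= 53 is either p_2/q_2 or the intermediate fraction (k*p_2 + p_1)/(k*q_2 + q_1) with the largest k >= 1 whose denominator stays <= 53; these approach x as k grows, and every other convergent or intermediate fraction in range is farther away.
Largest k: floor((53 - q_1)/q_2) = floor((53 - 27)/28) = 0.
Since k = 0, no intermediate fraction beyond p_2/q_2 has denominator <= 53, so the convergent 85/28 is the closest (its error is |589*28 - 85*194|/(194*28) = 2/5432).

85/28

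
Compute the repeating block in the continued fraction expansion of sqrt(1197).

Write x_i = (sqrt(1197) + m_i)/d_i with (m_0, d_0) = (0, 1). a_0 = floor(sqrt(1197)) = 34, since 34^2 = 1156 <= 1197 < 1225 = 35^2.
Iterate m_{i+1} = d_i*a_i - m_i, d_{i+1} = (1197 - m_{i+1}^2)/d_i, a_{i+1} = floor((a_0 + m_{i+1})/d_{i+1}):
  m_1 = 1*34 - 0 = 34, d_1 = (1197 - 34^2)/1 = 41/1 = 41, a_1 = floor((34 + 34)/41) = 1.
  m_2 = 41*1 - 34 = 7, d_2 = (1197 - 7^2)/41 = 1148/41 = 28, a_2 = floor((34 + 7)/28) = 1.
  m_3 = 28*1 - 7 = 21, d_3 = (1197 - 21^2)/28 = 756/28 = 27, a_3 = floor((34 + 21)/27) = 2.
  m_4 = 27*2 - 21 = 33, d_4 = (1197 - 33^2)/27 = 108/27 = 4, a_4 = floor((34 + 33)/4) = 16.
  m_5 = 4*16 - 33 = 31, d_5 = (1197 - 31^2)/4 = 236/4 = 59, a_5 = floor((34 + 31)/59) = 1.
  m_6 = 59*1 - 31 = 28, d_6 = (1197 - 28^2)/59 = 413/59 = 7, a_6 = floor((34 + 28)/7) = 8.
  m_7 = 7*8 - 28 = 28, d_7 = (1197 - 28^2)/7 = 413/7 = 59, a_7 = floor((34 + 28)/59) = 1.
  m_8 = 59*1 - 28 = 31, d_8 = (1197 - 31^2)/59 = 236/59 = 4, a_8 = floor((34 + 31)/4) = 16.
  m_9 = 4*16 - 31 = 33, d_9 = (1197 - 33^2)/4 = 108/4 = 27, a_9 = floor((34 + 33)/27) = 2.
  m_10 = 27*2 - 33 = 21, d_10 = (1197 - 21^2)/27 = 756/27 = 28, a_10 = floor((34 + 21)/28) = 1.
  m_11 = 28*1 - 21 = 7, d_11 = (1197 - 7^2)/28 = 1148/28 = 41, a_11 = floor((34 + 7)/41) = 1.
  m_12 = 41*1 - 7 = 34, d_12 = (1197 - 34^2)/41 = 41/41 = 1, a_12 = floor((34 + 34)/1) = 68.
  m_13 = 1*68 - 34 = 34, d_13 = (1197 - 34^2)/1 = 41/1 = 41: (m_13, d_13) = (m_1, d_1) = (34, 41), so from here the quotients repeat a_1, ..., a_12; the period length is 12.
Hence the expansion of sqrt(1197) is a_0 = 34 followed by the repeating block 1, 1, 2, 16, 1, 8, 1, 16, 2, 1, 1, 68 (period 12).

[34; (1, 1, 2, 16, 1, 8, 1, 16, 2, 1, 1, 68)]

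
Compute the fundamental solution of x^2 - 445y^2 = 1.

First expand sqrt(445) as a continued fraction. With x_i = (sqrt(445) + m_i)/d_i and (m_0, d_0) = (0, 1): a_0 = floor(sqrt(445)) = 21, since 21^2 = 441 <= 445 < 484 = 22^2.
Iterate m_{i+1} = d_i*a_i - m_i, d_{i+1} = (445 - m_{i+1}^2)/d_i, a_{i+1} = floor((a_0 + m_{i+1})/d_{i+1}):
  m_1 = 1*21 - 0 = 21, d_1 = (445 - 21^2)/1 = 4/1 = 4, a_1 = floor((21 + 21)/4) = 10.
  m_2 = 4*10 - 21 = 19, d_2 = (445 - 19^2)/4 = 84/4 = 21, a_2 = floor((21 + 19)/21) = 1.
  m_3 = 21*1 - 19 = 2, d_3 = (445 - 2^2)/21 = 441/21 = 21, a_3 = floor((21 + 2)/21) = 1.
  m_4 = 21*1 - 2 = 19, d_4 = (445 - 19^2)/21 = 84/21 = 4, a_4 = floor((21 + 19)/4) = 10.
  m_5 = 4*10 - 19 = 21, d_5 = (445 - 21^2)/4 = 4/4 = 1, a_5 = floor((21 + 21)/1) = 42.
  m_6 = 1*42 - 21 = 21, d_6 = (445 - 21^2)/1 = 4/1 = 4: (m_6, d_6) = (m_1, d_1) = (21, 4), so from here the quotients repeat a_1, ..., a_5; the period length is 5.
So sqrt(445) = [21; (10, 1, 1, 10, 42)] with period length k = 5.
k is odd, so (p_{k-1}, q_{k-1}) only solves x^2 - 445y^2 = -1 and the fundamental solution of x^2 - 445y^2 = 1 is (p_{2k-1}, q_{2k-1}) = (p_9, q_9); compute convergents through index 9, running through the period twice.
Convergents (p_i = a_i*p_{i-1} + p_{i-2}, q_i = a_i*q_{i-1} + q_{i-2} with p_{-2}=0, p_{-1}=1, q_{-2}=1, q_{-1}=0):
  i=0: a_0=21, p_0 = 21*1 + 0 = 21, q_0 = 21*0 + 1 = 1.
  i=1: a_1=10, p_1 = 10*21 + 1 = 211, q_1 = 10*1 + 0 = 10.
  i=2: a_2=1, p_2 = 1*211 + 21 = 232, q_2 = 1*10 + 1 = 11.
  i=3: a_3=1, p_3 = 1*232 + 211 = 443, q_3 = 1*11 + 10 = 21.
  i=4: a_4=10, p_4 = 10*443 + 232 = 4662, q_4 = 10*21 + 11 = 221.
  i=5: a_5=42, p_5 = 42*4662 + 443 = 196247, q_5 = 42*221 + 21 = 9303.
  i=6: a_6=10, p_6 = 10*196247 + 4662 = 1967132, q_6 = 10*9303 + 221 = 93251.
  i=7: a_7=1, p_7 = 1*1967132 + 196247 = 2163379, q_7 = 1*93251 + 9303 = 102554.
  i=8: a_8=1, p_8 = 1*2163379 + 1967132 = 4130511, q_8 = 1*102554 + 93251 = 195805.
  i=9: a_9=10, p_9 = 10*4130511 + 2163379 = 43468489, q_9 = 10*195805 + 102554 = 2060604.
Indeed p_4^2 - 445*q_4^2 = 21734244 - 21734245 = -1, not +1.
Check: 43468489^2 - 445*2060604^2 = 1889509535943121 - 1889509535943120 = 1, so (x, y) = (43468489, 2060604) solves the equation, and by the theorem it is the least positive solution.

(x, y) = (43468489, 2060604)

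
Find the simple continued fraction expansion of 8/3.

[2; 1, 2]

Run the Euclidean algorithm on 8 and 3; the successive quotients are the partial quotients a_0, a_1, ... (each step inverts the fractional part left over by the previous one):
  8 = 2*3 + 2, so a_0 = 2.
  3 = 1*2 + 1, so a_1 = 1.
  2 = 2*1 + 0, so a_2 = 2.
The remainder reaches 0 after 3 divisions, so the expansion has 3 partial quotients, read off in order.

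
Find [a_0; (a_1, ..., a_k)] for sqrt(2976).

[54; (1, 1, 4, 4, 7, 27, 7, 4, 4, 1, 1, 108)]

Write x_i = (sqrt(2976) + m_i)/d_i with (m_0, d_0) = (0, 1). a_0 = floor(sqrt(2976)) = 54, since 54^2 = 2916 <= 2976 < 3025 = 55^2.
Iterate m_{i+1} = d_i*a_i - m_i, d_{i+1} = (2976 - m_{i+1}^2)/d_i, a_{i+1} = floor((a_0 + m_{i+1})/d_{i+1}):
  m_1 = 1*54 - 0 = 54, d_1 = (2976 - 54^2)/1 = 60/1 = 60, a_1 = floor((54 + 54)/60) = 1.
  m_2 = 60*1 - 54 = 6, d_2 = (2976 - 6^2)/60 = 2940/60 = 49, a_2 = floor((54 + 6)/49) = 1.
  m_3 = 49*1 - 6 = 43, d_3 = (2976 - 43^2)/49 = 1127/49 = 23, a_3 = floor((54 + 43)/23) = 4.
  m_4 = 23*4 - 43 = 49, d_4 = (2976 - 49^2)/23 = 575/23 = 25, a_4 = floor((54 + 49)/25) = 4.
  m_5 = 25*4 - 49 = 51, d_5 = (2976 - 51^2)/25 = 375/25 = 15, a_5 = floor((54 + 51)/15) = 7.
  m_6 = 15*7 - 51 = 54, d_6 = (2976 - 54^2)/15 = 60/15 = 4, a_6 = floor((54 + 54)/4) = 27.
  m_7 = 4*27 - 54 = 54, d_7 = (2976 - 54^2)/4 = 60/4 = 15, a_7 = floor((54 + 54)/15) = 7.
  m_8 = 15*7 - 54 = 51, d_8 = (2976 - 51^2)/15 = 375/15 = 25, a_8 = floor((54 + 51)/25) = 4.
  m_9 = 25*4 - 51 = 49, d_9 = (2976 - 49^2)/25 = 575/25 = 23, a_9 = floor((54 + 49)/23) = 4.
  m_10 = 23*4 - 49 = 43, d_10 = (2976 - 43^2)/23 = 1127/23 = 49, a_10 = floor((54 + 43)/49) = 1.
  m_11 = 49*1 - 43 = 6, d_11 = (2976 - 6^2)/49 = 2940/49 = 60, a_11 = floor((54 + 6)/60) = 1.
  m_12 = 60*1 - 6 = 54, d_12 = (2976 - 54^2)/60 = 60/60 = 1, a_12 = floor((54 + 54)/1) = 108.
  m_13 = 1*108 - 54 = 54, d_13 = (2976 - 54^2)/1 = 60/1 = 60: (m_13, d_13) = (m_1, d_1) = (54, 60), so from here the quotients repeat a_1, ..., a_12; the period length is 12.
Hence the expansion of sqrt(2976) is a_0 = 54 followed by the repeating block 1, 1, 4, 4, 7, 27, 7, 4, 4, 1, 1, 108 (period 12).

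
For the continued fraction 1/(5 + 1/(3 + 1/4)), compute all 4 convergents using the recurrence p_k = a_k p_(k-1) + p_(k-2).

0/1, 1/5, 3/16, 13/69

Using the convergent recurrence p_i = a_i*p_{i-1} + p_{i-2}, q_i = a_i*q_{i-1} + q_{i-2} with p_{-2}=0, p_{-1}=1, q_{-2}=1, q_{-1}=0:
  i=0: a_0=0, p_0 = 0*1 + 0 = 0, q_0 = 0*0 + 1 = 1.
  i=1: a_1=5, p_1 = 5*0 + 1 = 1, q_1 = 5*1 + 0 = 5.
  i=2: a_2=3, p_2 = 3*1 + 0 = 3, q_2 = 3*5 + 1 = 16.
  i=3: a_3=4, p_3 = 4*3 + 1 = 13, q_3 = 4*16 + 5 = 69.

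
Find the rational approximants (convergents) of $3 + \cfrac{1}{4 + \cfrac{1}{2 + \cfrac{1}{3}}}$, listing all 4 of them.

3/1, 13/4, 29/9, 100/31

Using the convergent recurrence p_i = a_i*p_{i-1} + p_{i-2}, q_i = a_i*q_{i-1} + q_{i-2} with p_{-2}=0, p_{-1}=1, q_{-2}=1, q_{-1}=0:
  i=0: a_0=3, p_0 = 3*1 + 0 = 3, q_0 = 3*0 + 1 = 1.
  i=1: a_1=4, p_1 = 4*3 + 1 = 13, q_1 = 4*1 + 0 = 4.
  i=2: a_2=2, p_2 = 2*13 + 3 = 29, q_2 = 2*4 + 1 = 9.
  i=3: a_3=3, p_3 = 3*29 + 13 = 100, q_3 = 3*9 + 4 = 31.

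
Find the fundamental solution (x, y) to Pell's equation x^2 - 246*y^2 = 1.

(x, y) = (88805, 5662)

First expand sqrt(246) as a continued fraction. With x_i = (sqrt(246) + m_i)/d_i and (m_0, d_0) = (0, 1): a_0 = floor(sqrt(246)) = 15, since 15^2 = 225 <= 246 < 256 = 16^2.
Iterate m_{i+1} = d_i*a_i - m_i, d_{i+1} = (246 - m_{i+1}^2)/d_i, a_{i+1} = floor((a_0 + m_{i+1})/d_{i+1}):
  m_1 = 1*15 - 0 = 15, d_1 = (246 - 15^2)/1 = 21/1 = 21, a_1 = floor((15 + 15)/21) = 1.
  m_2 = 21*1 - 15 = 6, d_2 = (246 - 6^2)/21 = 210/21 = 10, a_2 = floor((15 + 6)/10) = 2.
  m_3 = 10*2 - 6 = 14, d_3 = (246 - 14^2)/10 = 50/10 = 5, a_3 = floor((15 + 14)/5) = 5.
  m_4 = 5*5 - 14 = 11, d_4 = (246 - 11^2)/5 = 125/5 = 25, a_4 = floor((15 + 11)/25) = 1.
  m_5 = 25*1 - 11 = 14, d_5 = (246 - 14^2)/25 = 50/25 = 2, a_5 = floor((15 + 14)/2) = 14.
  m_6 = 2*14 - 14 = 14, d_6 = (246 - 14^2)/2 = 50/2 = 25, a_6 = floor((15 + 14)/25) = 1.
  m_7 = 25*1 - 14 = 11, d_7 = (246 - 11^2)/25 = 125/25 = 5, a_7 = floor((15 + 11)/5) = 5.
  m_8 = 5*5 - 11 = 14, d_8 = (246 - 14^2)/5 = 50/5 = 10, a_8 = floor((15 + 14)/10) = 2.
  m_9 = 10*2 - 14 = 6, d_9 = (246 - 6^2)/10 = 210/10 = 21, a_9 = floor((15 + 6)/21) = 1.
  m_10 = 21*1 - 6 = 15, d_10 = (246 - 15^2)/21 = 21/21 = 1, a_10 = floor((15 + 15)/1) = 30.
  m_11 = 1*30 - 15 = 15, d_11 = (246 - 15^2)/1 = 21/1 = 21: (m_11, d_11) = (m_1, d_1) = (15, 21), so from here the quotients repeat a_1, ..., a_10; the period length is 10.
So sqrt(246) = [15; (1, 2, 5, 1, 14, 1, 5, 2, 1, 30)] with period length k = 10.
k is even, so the fundamental solution of x^2 - 246y^2 = 1 is (p_{k-1}, q_{k-1}) = (p_9, q_9); compute convergents through index 9.
Convergents (p_i = a_i*p_{i-1} + p_{i-2}, q_i = a_i*q_{i-1} + q_{i-2} with p_{-2}=0, p_{-1}=1, q_{-2}=1, q_{-1}=0):
  i=0: a_0=15, p_0 = 15*1 + 0 = 15, q_0 = 15*0 + 1 = 1.
  i=1: a_1=1, p_1 = 1*15 + 1 = 16, q_1 = 1*1 + 0 = 1.
  i=2: a_2=2, p_2 = 2*16 + 15 = 47, q_2 = 2*1 + 1 = 3.
  i=3: a_3=5, p_3 = 5*47 + 16 = 251, q_3 = 5*3 + 1 = 16.
  i=4: a_4=1, p_4 = 1*251 + 47 = 298, q_4 = 1*16 + 3 = 19.
  i=5: a_5=14, p_5 = 14*298 + 251 = 4423, q_5 = 14*19 + 16 = 282.
  i=6: a_6=1, p_6 = 1*4423 + 298 = 4721, q_6 = 1*282 + 19 = 301.
  i=7: a_7=5, p_7 = 5*4721 + 4423 = 28028, q_7 = 5*301 + 282 = 1787.
  i=8: a_8=2, p_8 = 2*28028 + 4721 = 60777, q_8 = 2*1787 + 301 = 3875.
  i=9: a_9=1, p_9 = 1*60777 + 28028 = 88805, q_9 = 1*3875 + 1787 = 5662.
Check: 88805^2 - 246*5662^2 = 7886328025 - 7886328024 = 1, so (x, y) = (88805, 5662) solves the equation, and by the theorem it is the least positive solution.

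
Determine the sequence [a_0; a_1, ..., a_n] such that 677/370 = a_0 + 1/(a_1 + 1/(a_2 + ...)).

Run the Euclidean algorithm on 677 and 370; the successive quotients are the partial quotients a_0, a_1, ... (each step inverts the fractional part left over by the previous one):
  677 = 1*370 + 307, so a_0 = 1.
  370 = 1*307 + 63, so a_1 = 1.
  307 = 4*63 + 55, so a_2 = 4.
  63 = 1*55 + 8, so a_3 = 1.
  55 = 6*8 + 7, so a_4 = 6.
  8 = 1*7 + 1, so a_5 = 1.
  7 = 7*1 + 0, so a_6 = 7.
The remainder reaches 0 after 7 divisions, so the expansion has 7 partial quotients, read off in order.

[1; 1, 4, 1, 6, 1, 7]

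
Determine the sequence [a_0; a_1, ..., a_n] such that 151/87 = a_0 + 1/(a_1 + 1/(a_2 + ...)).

[1; 1, 2, 1, 3, 1, 1, 2]

Run the Euclidean algorithm on 151 and 87; the successive quotients are the partial quotients a_0, a_1, ... (each step inverts the fractional part left over by the previous one):
  151 = 1*87 + 64, so a_0 = 1.
  87 = 1*64 + 23, so a_1 = 1.
  64 = 2*23 + 18, so a_2 = 2.
  23 = 1*18 + 5, so a_3 = 1.
  18 = 3*5 + 3, so a_4 = 3.
  5 = 1*3 + 2, so a_5 = 1.
  3 = 1*2 + 1, so a_6 = 1.
  2 = 2*1 + 0, so a_7 = 2.
The remainder reaches 0 after 8 divisions, so the expansion has 8 partial quotients, read off in order.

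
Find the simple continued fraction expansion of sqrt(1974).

Write x_i = (sqrt(1974) + m_i)/d_i with (m_0, d_0) = (0, 1). a_0 = floor(sqrt(1974)) = 44, since 44^2 = 1936 <= 1974 < 2025 = 45^2.
Iterate m_{i+1} = d_i*a_i - m_i, d_{i+1} = (1974 - m_{i+1}^2)/d_i, a_{i+1} = floor((a_0 + m_{i+1})/d_{i+1}):
  m_1 = 1*44 - 0 = 44, d_1 = (1974 - 44^2)/1 = 38/1 = 38, a_1 = floor((44 + 44)/38) = 2.
  m_2 = 38*2 - 44 = 32, d_2 = (1974 - 32^2)/38 = 950/38 = 25, a_2 = floor((44 + 32)/25) = 3.
  m_3 = 25*3 - 32 = 43, d_3 = (1974 - 43^2)/25 = 125/25 = 5, a_3 = floor((44 + 43)/5) = 17.
  m_4 = 5*17 - 43 = 42, d_4 = (1974 - 42^2)/5 = 210/5 = 42, a_4 = floor((44 + 42)/42) = 2.
  m_5 = 42*2 - 42 = 42, d_5 = (1974 - 42^2)/42 = 210/42 = 5, a_5 = floor((44 + 42)/5) = 17.
  m_6 = 5*17 - 42 = 43, d_6 = (1974 - 43^2)/5 = 125/5 = 25, a_6 = floor((44 + 43)/25) = 3.
  m_7 = 25*3 - 43 = 32, d_7 = (1974 - 32^2)/25 = 950/25 = 38, a_7 = floor((44 + 32)/38) = 2.
  m_8 = 38*2 - 32 = 44, d_8 = (1974 - 44^2)/38 = 38/38 = 1, a_8 = floor((44 + 44)/1) = 88.
  m_9 = 1*88 - 44 = 44, d_9 = (1974 - 44^2)/1 = 38/1 = 38: (m_9, d_9) = (m_1, d_1) = (44, 38), so from here the quotients repeat a_1, ..., a_8; the period length is 8.
Hence the expansion of sqrt(1974) is a_0 = 44 followed by the repeating block 2, 3, 17, 2, 17, 3, 2, 88 (period 8).

[44; (2, 3, 17, 2, 17, 3, 2, 88)]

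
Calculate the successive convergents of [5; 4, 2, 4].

5/1, 21/4, 47/9, 209/40

Using the convergent recurrence p_i = a_i*p_{i-1} + p_{i-2}, q_i = a_i*q_{i-1} + q_{i-2} with p_{-2}=0, p_{-1}=1, q_{-2}=1, q_{-1}=0:
  i=0: a_0=5, p_0 = 5*1 + 0 = 5, q_0 = 5*0 + 1 = 1.
  i=1: a_1=4, p_1 = 4*5 + 1 = 21, q_1 = 4*1 + 0 = 4.
  i=2: a_2=2, p_2 = 2*21 + 5 = 47, q_2 = 2*4 + 1 = 9.
  i=3: a_3=4, p_3 = 4*47 + 21 = 209, q_3 = 4*9 + 4 = 40.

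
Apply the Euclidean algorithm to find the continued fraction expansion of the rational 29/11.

[2; 1, 1, 1, 3]

Run the Euclidean algorithm on 29 and 11; the successive quotients are the partial quotients a_0, a_1, ... (each step inverts the fractional part left over by the previous one):
  29 = 2*11 + 7, so a_0 = 2.
  11 = 1*7 + 4, so a_1 = 1.
  7 = 1*4 + 3, so a_2 = 1.
  4 = 1*3 + 1, so a_3 = 1.
  3 = 3*1 + 0, so a_4 = 3.
The remainder reaches 0 after 5 divisions, so the expansion has 5 partial quotients, read off in order.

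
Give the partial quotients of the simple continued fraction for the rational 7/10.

[0; 1, 2, 3]

Run the Euclidean algorithm on 7 and 10; the successive quotients are the partial quotients a_0, a_1, ... (each step inverts the fractional part left over by the previous one):
  7 = 0*10 + 7, so a_0 = 0.
  10 = 1*7 + 3, so a_1 = 1.
  7 = 2*3 + 1, so a_2 = 2.
  3 = 3*1 + 0, so a_3 = 3.
The remainder reaches 0 after 4 divisions, so the expansion has 4 partial quotients, read off in order.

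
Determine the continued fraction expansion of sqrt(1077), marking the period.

[32; (1, 4, 2, 15, 1, 20, 1, 15, 2, 4, 1, 64)]

Write x_i = (sqrt(1077) + m_i)/d_i with (m_0, d_0) = (0, 1). a_0 = floor(sqrt(1077)) = 32, since 32^2 = 1024 <= 1077 < 1089 = 33^2.
Iterate m_{i+1} = d_i*a_i - m_i, d_{i+1} = (1077 - m_{i+1}^2)/d_i, a_{i+1} = floor((a_0 + m_{i+1})/d_{i+1}):
  m_1 = 1*32 - 0 = 32, d_1 = (1077 - 32^2)/1 = 53/1 = 53, a_1 = floor((32 + 32)/53) = 1.
  m_2 = 53*1 - 32 = 21, d_2 = (1077 - 21^2)/53 = 636/53 = 12, a_2 = floor((32 + 21)/12) = 4.
  m_3 = 12*4 - 21 = 27, d_3 = (1077 - 27^2)/12 = 348/12 = 29, a_3 = floor((32 + 27)/29) = 2.
  m_4 = 29*2 - 27 = 31, d_4 = (1077 - 31^2)/29 = 116/29 = 4, a_4 = floor((32 + 31)/4) = 15.
  m_5 = 4*15 - 31 = 29, d_5 = (1077 - 29^2)/4 = 236/4 = 59, a_5 = floor((32 + 29)/59) = 1.
  m_6 = 59*1 - 29 = 30, d_6 = (1077 - 30^2)/59 = 177/59 = 3, a_6 = floor((32 + 30)/3) = 20.
  m_7 = 3*20 - 30 = 30, d_7 = (1077 - 30^2)/3 = 177/3 = 59, a_7 = floor((32 + 30)/59) = 1.
  m_8 = 59*1 - 30 = 29, d_8 = (1077 - 29^2)/59 = 236/59 = 4, a_8 = floor((32 + 29)/4) = 15.
  m_9 = 4*15 - 29 = 31, d_9 = (1077 - 31^2)/4 = 116/4 = 29, a_9 = floor((32 + 31)/29) = 2.
  m_10 = 29*2 - 31 = 27, d_10 = (1077 - 27^2)/29 = 348/29 = 12, a_10 = floor((32 + 27)/12) = 4.
  m_11 = 12*4 - 27 = 21, d_11 = (1077 - 21^2)/12 = 636/12 = 53, a_11 = floor((32 + 21)/53) = 1.
  m_12 = 53*1 - 21 = 32, d_12 = (1077 - 32^2)/53 = 53/53 = 1, a_12 = floor((32 + 32)/1) = 64.
  m_13 = 1*64 - 32 = 32, d_13 = (1077 - 32^2)/1 = 53/1 = 53: (m_13, d_13) = (m_1, d_1) = (32, 53), so from here the quotients repeat a_1, ..., a_12; the period length is 12.
Hence the expansion of sqrt(1077) is a_0 = 32 followed by the repeating block 1, 4, 2, 15, 1, 20, 1, 15, 2, 4, 1, 64 (period 12).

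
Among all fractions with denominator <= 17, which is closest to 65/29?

38/17

Expand x = 65/29 as a continued fraction with the Euclidean algorithm:
  65 = 2*29 + 7, so a_0 = 2.
  29 = 4*7 + 1, so a_1 = 4.
  7 = 7*1 + 0, so a_2 = 7.
so x = [2; 4, 7].
Convergents (p_i = a_i*p_{i-1} + p_{i-2}, q_i = a_i*q_{i-1} + q_{i-2} with p_{-2}=0, p_{-1}=1, q_{-2}=1, q_{-1}=0), until the denominator exceeds 17:
  i=0: a_0=2, p_0 = 2*1 + 0 = 2, q_0 = 2*0 + 1 = 1.
  i=1: a_1=4, p_1 = 4*2 + 1 = 9, q_1 = 4*1 + 0 = 4.
  i=2: a_2=7, p_2 = 7*9 + 2 = 65, q_2 = 7*4 + 1 = 29.
q_2 = 29 > 17, so the last convergent with denominator <= 17 is p_1/q_1 = 9/4.
The closest fraction with denominator <= 17 is either p_1/q_1 or the intermediate fraction (k*p_1 + p_0)/(k*q_1 + q_0) with the largest k >= 1 whose denominator stays <= 17; these approach x as k grows, and every other convergent or intermediate fraction in range is farther away.
Largest k: floor((17 - q_0)/q_1) = floor((17 - 1)/4) = 4.
That gives (4*9 + 2)/(4*4 + 1) = 38/17.
Compare the errors: |x - 9/4| = |65*4 - 9*29|/(29*4) = 1/116, and |x - 38/17| = |65*17 - 38*29|/(29*17) = 3/493.
Cross-multiplying, 3*116 = 348 < 493 = 1*493, so 3/493 is smaller: the intermediate fraction 38/17 is closer to x than 9/4.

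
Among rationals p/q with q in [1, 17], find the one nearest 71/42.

Expand x = 71/42 as a continued fraction with the Euclidean algorithm:
  71 = 1*42 + 29, so a_0 = 1.
  42 = 1*29 + 13, so a_1 = 1.
  29 = 2*13 + 3, so a_2 = 2.
  13 = 4*3 + 1, so a_3 = 4.
  3 = 3*1 + 0, so a_4 = 3.
so x = [1; 1, 2, 4, 3].
Convergents (p_i = a_i*p_{i-1} + p_{i-2}, q_i = a_i*q_{i-1} + q_{i-2} with p_{-2}=0, p_{-1}=1, q_{-2}=1, q_{-1}=0), until the denominator exceeds 17:
  i=0: a_0=1, p_0 = 1*1 + 0 = 1, q_0 = 1*0 + 1 = 1.
  i=1: a_1=1, p_1 = 1*1 + 1 = 2, q_1 = 1*1 + 0 = 1.
  i=2: a_2=2, p_2 = 2*2 + 1 = 5, q_2 = 2*1 + 1 = 3.
  i=3: a_3=4, p_3 = 4*5 + 2 = 22, q_3 = 4*3 + 1 = 13.
  i=4: a_4=3, p_4 = 3*22 + 5 = 71, q_4 = 3*13 + 3 = 42.
q_4 = 42 > 17, so the last convergent with denominator <= 17 is p_3/q_3 = 22/13.
The closest fraction with denominator <= 17 is either p_3/q_3 or the intermediate fraction (k*p_3 + p_2)/(k*q_3 + q_2) with the largest k >= 1 whose denominator stays <= 17; these approach x as k grows, and every other convergent or intermediate fraction in range is farther away.
Largest k: floor((17 - q_2)/q_3) = floor((17 - 3)/13) = 1.
That gives (1*22 + 5)/(1*13 + 3) = 27/16.
Compare the errors: |x - 22/13| = |71*13 - 22*42|/(42*13) = 1/546, and |x - 27/16| = |71*16 - 27*42|/(42*16) = 2/672.
Cross-multiplying, 1*672 = 672 < 1092 = 2*546, so 1/546 is smaller: the convergent 22/13 is closer to x than 27/16.

22/13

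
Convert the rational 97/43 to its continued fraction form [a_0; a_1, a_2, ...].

[2; 3, 1, 10]

Run the Euclidean algorithm on 97 and 43; the successive quotients are the partial quotients a_0, a_1, ... (each step inverts the fractional part left over by the previous one):
  97 = 2*43 + 11, so a_0 = 2.
  43 = 3*11 + 10, so a_1 = 3.
  11 = 1*10 + 1, so a_2 = 1.
  10 = 10*1 + 0, so a_3 = 10.
The remainder reaches 0 after 4 divisions, so the expansion has 4 partial quotients, read off in order.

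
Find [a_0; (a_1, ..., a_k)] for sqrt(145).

Write x_i = (sqrt(145) + m_i)/d_i with (m_0, d_0) = (0, 1). a_0 = floor(sqrt(145)) = 12, since 12^2 = 144 <= 145 < 169 = 13^2.
Iterate m_{i+1} = d_i*a_i - m_i, d_{i+1} = (145 - m_{i+1}^2)/d_i, a_{i+1} = floor((a_0 + m_{i+1})/d_{i+1}):
  m_1 = 1*12 - 0 = 12, d_1 = (145 - 12^2)/1 = 1/1 = 1, a_1 = floor((12 + 12)/1) = 24.
  m_2 = 1*24 - 12 = 12, d_2 = (145 - 12^2)/1 = 1/1 = 1: (m_2, d_2) = (m_1, d_1) = (12, 1), so from here the quotient a_1 repeats; the period length is 1.
Hence the expansion of sqrt(145) is a_0 = 12 followed by the repeating block 24 (period 1).

[12; (24)]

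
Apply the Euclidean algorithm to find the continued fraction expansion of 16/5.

[3; 5]

Run the Euclidean algorithm on 16 and 5; the successive quotients are the partial quotients a_0, a_1, ... (each step inverts the fractional part left over by the previous one):
  16 = 3*5 + 1, so a_0 = 3.
  5 = 5*1 + 0, so a_1 = 5.
The remainder reaches 0 after 2 divisions, so the expansion has 2 partial quotients, read off in order.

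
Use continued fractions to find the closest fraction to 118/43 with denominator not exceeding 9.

11/4

Expand x = 118/43 as a continued fraction with the Euclidean algorithm:
  118 = 2*43 + 32, so a_0 = 2.
  43 = 1*32 + 11, so a_1 = 1.
  32 = 2*11 + 10, so a_2 = 2.
  11 = 1*10 + 1, so a_3 = 1.
  10 = 10*1 + 0, so a_4 = 10.
so x = [2; 1, 2, 1, 10].
Convergents (p_i = a_i*p_{i-1} + p_{i-2}, q_i = a_i*q_{i-1} + q_{i-2} with p_{-2}=0, p_{-1}=1, q_{-2}=1, q_{-1}=0), until the denominator exceeds 9:
  i=0: a_0=2, p_0 = 2*1 + 0 = 2, q_0 = 2*0 + 1 = 1.
  i=1: a_1=1, p_1 = 1*2 + 1 = 3, q_1 = 1*1 + 0 = 1.
  i=2: a_2=2, p_2 = 2*3 + 2 = 8, q_2 = 2*1 + 1 = 3.
  i=3: a_3=1, p_3 = 1*8 + 3 = 11, q_3 = 1*3 + 1 = 4.
  i=4: a_4=10, p_4 = 10*11 + 8 = 118, q_4 = 10*4 + 3 = 43.
q_4 = 43 > 9, so the last convergent with denominator <= 9 is p_3/q_3 = 11/4.
The closest fraction with denominator <= 9 is either p_3/q_3 or the intermediate fraction (k*p_3 + p_2)/(k*q_3 + q_2) with the largest k >= 1 whose denominator stays <= 9; these approach x as k grows, and every other convergent or intermediate fraction in range is farther away.
Largest k: floor((9 - q_2)/q_3) = floor((9 - 3)/4) = 1.
That gives (1*11 + 8)/(1*4 + 3) = 19/7.
Compare the errors: |x - 11/4| = |118*4 - 11*43|/(43*4) = 1/172, and |x - 19/7| = |118*7 - 19*43|/(43*7) = 9/301.
Cross-multiplying, 1*301 = 301 < 1548 = 9*172, so 1/172 is smaller: the convergent 11/4 is closer to x than 19/7.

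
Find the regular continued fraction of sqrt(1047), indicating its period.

[32; (2, 1, 3, 1, 20, 1, 3, 1, 2, 64)]

Write x_i = (sqrt(1047) + m_i)/d_i with (m_0, d_0) = (0, 1). a_0 = floor(sqrt(1047)) = 32, since 32^2 = 1024 <= 1047 < 1089 = 33^2.
Iterate m_{i+1} = d_i*a_i - m_i, d_{i+1} = (1047 - m_{i+1}^2)/d_i, a_{i+1} = floor((a_0 + m_{i+1})/d_{i+1}):
  m_1 = 1*32 - 0 = 32, d_1 = (1047 - 32^2)/1 = 23/1 = 23, a_1 = floor((32 + 32)/23) = 2.
  m_2 = 23*2 - 32 = 14, d_2 = (1047 - 14^2)/23 = 851/23 = 37, a_2 = floor((32 + 14)/37) = 1.
  m_3 = 37*1 - 14 = 23, d_3 = (1047 - 23^2)/37 = 518/37 = 14, a_3 = floor((32 + 23)/14) = 3.
  m_4 = 14*3 - 23 = 19, d_4 = (1047 - 19^2)/14 = 686/14 = 49, a_4 = floor((32 + 19)/49) = 1.
  m_5 = 49*1 - 19 = 30, d_5 = (1047 - 30^2)/49 = 147/49 = 3, a_5 = floor((32 + 30)/3) = 20.
  m_6 = 3*20 - 30 = 30, d_6 = (1047 - 30^2)/3 = 147/3 = 49, a_6 = floor((32 + 30)/49) = 1.
  m_7 = 49*1 - 30 = 19, d_7 = (1047 - 19^2)/49 = 686/49 = 14, a_7 = floor((32 + 19)/14) = 3.
  m_8 = 14*3 - 19 = 23, d_8 = (1047 - 23^2)/14 = 518/14 = 37, a_8 = floor((32 + 23)/37) = 1.
  m_9 = 37*1 - 23 = 14, d_9 = (1047 - 14^2)/37 = 851/37 = 23, a_9 = floor((32 + 14)/23) = 2.
  m_10 = 23*2 - 14 = 32, d_10 = (1047 - 32^2)/23 = 23/23 = 1, a_10 = floor((32 + 32)/1) = 64.
  m_11 = 1*64 - 32 = 32, d_11 = (1047 - 32^2)/1 = 23/1 = 23: (m_11, d_11) = (m_1, d_1) = (32, 23), so from here the quotients repeat a_1, ..., a_10; the period length is 10.
Hence the expansion of sqrt(1047) is a_0 = 32 followed by the repeating block 2, 1, 3, 1, 20, 1, 3, 1, 2, 64 (period 10).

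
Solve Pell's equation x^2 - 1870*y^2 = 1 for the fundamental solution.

First expand sqrt(1870) as a continued fraction. With x_i = (sqrt(1870) + m_i)/d_i and (m_0, d_0) = (0, 1): a_0 = floor(sqrt(1870)) = 43, since 43^2 = 1849 <= 1870 < 1936 = 44^2.
Iterate m_{i+1} = d_i*a_i - m_i, d_{i+1} = (1870 - m_{i+1}^2)/d_i, a_{i+1} = floor((a_0 + m_{i+1})/d_{i+1}):
  m_1 = 1*43 - 0 = 43, d_1 = (1870 - 43^2)/1 = 21/1 = 21, a_1 = floor((43 + 43)/21) = 4.
  m_2 = 21*4 - 43 = 41, d_2 = (1870 - 41^2)/21 = 189/21 = 9, a_2 = floor((43 + 41)/9) = 9.
  m_3 = 9*9 - 41 = 40, d_3 = (1870 - 40^2)/9 = 270/9 = 30, a_3 = floor((43 + 40)/30) = 2.
  m_4 = 30*2 - 40 = 20, d_4 = (1870 - 20^2)/30 = 1470/30 = 49, a_4 = floor((43 + 20)/49) = 1.
  m_5 = 49*1 - 20 = 29, d_5 = (1870 - 29^2)/49 = 1029/49 = 21, a_5 = floor((43 + 29)/21) = 3.
  m_6 = 21*3 - 29 = 34, d_6 = (1870 - 34^2)/21 = 714/21 = 34, a_6 = floor((43 + 34)/34) = 2.
  m_7 = 34*2 - 34 = 34, d_7 = (1870 - 34^2)/34 = 714/34 = 21, a_7 = floor((43 + 34)/21) = 3.
  m_8 = 21*3 - 34 = 29, d_8 = (1870 - 29^2)/21 = 1029/21 = 49, a_8 = floor((43 + 29)/49) = 1.
  m_9 = 49*1 - 29 = 20, d_9 = (1870 - 20^2)/49 = 1470/49 = 30, a_9 = floor((43 + 20)/30) = 2.
  m_10 = 30*2 - 20 = 40, d_10 = (1870 - 40^2)/30 = 270/30 = 9, a_10 = floor((43 + 40)/9) = 9.
  m_11 = 9*9 - 40 = 41, d_11 = (1870 - 41^2)/9 = 189/9 = 21, a_11 = floor((43 + 41)/21) = 4.
  m_12 = 21*4 - 41 = 43, d_12 = (1870 - 43^2)/21 = 21/21 = 1, a_12 = floor((43 + 43)/1) = 86.
  m_13 = 1*86 - 43 = 43, d_13 = (1870 - 43^2)/1 = 21/1 = 21: (m_13, d_13) = (m_1, d_1) = (43, 21), so from here the quotients repeat a_1, ..., a_12; the period length is 12.
So sqrt(1870) = [43; (4, 9, 2, 1, 3, 2, 3, 1, 2, 9, 4, 86)] with period length k = 12.
k is even, so the fundamental solution of x^2 - 1870y^2 = 1 is (p_{k-1}, q_{k-1}) = (p_11, q_11); compute convergents through index 11.
Convergents (p_i = a_i*p_{i-1} + p_{i-2}, q_i = a_i*q_{i-1} + q_{i-2} with p_{-2}=0, p_{-1}=1, q_{-2}=1, q_{-1}=0):
  i=0: a_0=43, p_0 = 43*1 + 0 = 43, q_0 = 43*0 + 1 = 1.
  i=1: a_1=4, p_1 = 4*43 + 1 = 173, q_1 = 4*1 + 0 = 4.
  i=2: a_2=9, p_2 = 9*173 + 43 = 1600, q_2 = 9*4 + 1 = 37.
  i=3: a_3=2, p_3 = 2*1600 + 173 = 3373, q_3 = 2*37 + 4 = 78.
  i=4: a_4=1, p_4 = 1*3373 + 1600 = 4973, q_4 = 1*78 + 37 = 115.
  i=5: a_5=3, p_5 = 3*4973 + 3373 = 18292, q_5 = 3*115 + 78 = 423.
  i=6: a_6=2, p_6 = 2*18292 + 4973 = 41557, q_6 = 2*423 + 115 = 961.
  i=7: a_7=3, p_7 = 3*41557 + 18292 = 142963, q_7 = 3*961 + 423 = 3306.
  i=8: a_8=1, p_8 = 1*142963 + 41557 = 184520, q_8 = 1*3306 + 961 = 4267.
  i=9: a_9=2, p_9 = 2*184520 + 142963 = 512003, q_9 = 2*4267 + 3306 = 11840.
  i=10: a_10=9, p_10 = 9*512003 + 184520 = 4792547, q_10 = 9*11840 + 4267 = 110827.
  i=11: a_11=4, p_11 = 4*4792547 + 512003 = 19682191, q_11 = 4*110827 + 11840 = 455148.
Check: 19682191^2 - 1870*455148^2 = 387388642560481 - 387388642560480 = 1, so (x, y) = (19682191, 455148) solves the equation, and by the theorem it is the least positive solution.

(x, y) = (19682191, 455148)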